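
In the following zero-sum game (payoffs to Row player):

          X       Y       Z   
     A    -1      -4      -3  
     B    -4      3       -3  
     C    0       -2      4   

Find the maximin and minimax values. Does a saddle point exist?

Maximin = -2, Minimax = 0, Saddle: False

Work:
Row minimums: [-4, -4, -2] → maximin = -2
Column maximums: [0, 3, 4] → minimax = 0
No saddle point (maximin ≠ minimax). Mixed strategy needed.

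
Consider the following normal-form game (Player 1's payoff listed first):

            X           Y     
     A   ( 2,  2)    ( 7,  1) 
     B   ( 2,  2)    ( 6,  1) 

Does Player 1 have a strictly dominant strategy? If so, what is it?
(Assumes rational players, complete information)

No strictly dominant strategy exists for Player 1

Work:
A strategy strictly dominates another if it gives a strictly higher payoff against every opponent action. Compare each pair of P1's strategies column-by-column:
  A vs B: [2 vs 2, 7 vs 6] → A does not strictly dominate B (column X: 2 ≤ 2)
  B vs A: [2 vs 2, 6 vs 7] → B does not strictly dominate A (column X: 2 ≤ 2)
No single strategy strictly dominates all others → no strictly dominant strategy.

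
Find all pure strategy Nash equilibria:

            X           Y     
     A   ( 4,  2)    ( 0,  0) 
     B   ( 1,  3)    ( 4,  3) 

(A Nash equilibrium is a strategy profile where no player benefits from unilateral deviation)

Nash equilibrium: (A, X), (B, Y)

Work:
Best responses:
  P1 vs X: payoffs [4, 1] → best response A (payoff 4)
  P1 vs Y: payoffs [0, 4] → best response B (payoff 4)
  P2 vs A: payoffs [2, 0] → best response X (payoff 2)
  P2 vs B: payoffs [3, 3] → best response X/Y (payoff 3)
Mutual best responses: (A,X), (B,Y) → Nash equilibria.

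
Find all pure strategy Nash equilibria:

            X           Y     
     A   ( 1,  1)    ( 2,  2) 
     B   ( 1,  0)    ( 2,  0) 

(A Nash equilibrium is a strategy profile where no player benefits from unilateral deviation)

Nash equilibrium: (A, Y), (B, X), (B, Y)

Work:
Best responses:
  P1 vs X: payoffs [1, 1] → best response A/B (payoff 1)
  P1 vs Y: payoffs [2, 2] → best response A/B (payoff 2)
  P2 vs A: payoffs [1, 2] → best response Y (payoff 2)
  P2 vs B: payoffs [0, 0] → best response X/Y (payoff 0)
Mutual best responses: (A,Y), (B,X), (B,Y) → Nash equilibria.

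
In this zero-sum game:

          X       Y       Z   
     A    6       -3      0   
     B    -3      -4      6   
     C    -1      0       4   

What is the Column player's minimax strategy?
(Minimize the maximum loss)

Column should play Y, value = 0

Work:
Column player minimizes Row's maximum payoff:
Column X: max payoff to Row = 6
Column Y: max payoff to Row = 0
Column Z: max payoff to Row = 6
Minimum is 0, achieved by column Y.
Minimax strategy: Y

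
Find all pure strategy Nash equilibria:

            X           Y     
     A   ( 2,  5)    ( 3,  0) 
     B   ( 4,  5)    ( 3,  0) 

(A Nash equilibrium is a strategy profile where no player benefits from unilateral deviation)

Nash equilibrium: (B, X)

Work:
Best responses:
  P1 vs X: payoffs [2, 4] → best response B (payoff 4)
  P1 vs Y: payoffs [3, 3] → best response A/B (payoff 3)
  P2 vs A: payoffs [5, 0] → best response X (payoff 5)
  P2 vs B: payoffs [5, 0] → best response X (payoff 5)
Mutual best responses: (B,X) → Nash equilibria.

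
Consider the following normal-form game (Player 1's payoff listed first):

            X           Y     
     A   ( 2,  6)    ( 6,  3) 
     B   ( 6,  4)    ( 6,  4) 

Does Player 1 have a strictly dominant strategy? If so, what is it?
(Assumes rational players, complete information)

No strictly dominant strategy exists for Player 1

Work:
A strategy strictly dominates another if it gives a strictly higher payoff against every opponent action. Compare each pair of P1's strategies column-by-column:
  A vs B: [2 vs 6, 6 vs 6] → A does not strictly dominate B (column X: 2 ≤ 6)
  B vs A: [6 vs 2, 6 vs 6] → B does not strictly dominate A (column Y: 6 ≤ 6)
No single strategy strictly dominates all others → no strictly dominant strategy.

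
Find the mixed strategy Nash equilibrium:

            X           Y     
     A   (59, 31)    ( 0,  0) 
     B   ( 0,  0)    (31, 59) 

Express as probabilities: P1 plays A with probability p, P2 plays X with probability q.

p = 0.6556, q = 0.3444

Work:
Find probabilities that make opponent indifferent:
P2 chooses q to make P1 indifferent between A and B
P1 chooses p to make P2 indifferent between X and Y
Mixed NE: P1 plays (A: 0.6556, B: 0.3444), P2 plays (X: 0.3444, Y: 0.6556)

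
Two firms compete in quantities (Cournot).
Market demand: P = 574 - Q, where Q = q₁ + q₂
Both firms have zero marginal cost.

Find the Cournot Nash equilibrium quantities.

q₁* = q₂* = 191.33; P* = 191.33

Work:
Profit: π_i = P·q_i = (a - q_i - q_j)·q_i
FOC: ∂π_i/∂q_i = a - 2q_i - q_j = 0
Reaction function: q_i = (574 - q_j)/2
Symmetry: q* = 574/3 = 191.33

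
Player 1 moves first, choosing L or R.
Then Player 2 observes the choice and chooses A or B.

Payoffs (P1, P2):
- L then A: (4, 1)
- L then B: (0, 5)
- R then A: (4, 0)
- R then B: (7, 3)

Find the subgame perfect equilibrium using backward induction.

P1 plays R, P2 plays B after L and B after R; Payoff (7, 3)

Work:
Backward induction:
After L: P2 chooses B → P1 gets 0
After R: P2 chooses B → P1 gets 7
P1 chooses R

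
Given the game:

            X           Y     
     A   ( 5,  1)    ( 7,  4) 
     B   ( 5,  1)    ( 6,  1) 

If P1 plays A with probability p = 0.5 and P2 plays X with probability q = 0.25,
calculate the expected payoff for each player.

E[P1] = 6.125, E[P2] = 2.125

Work:
E[P1] = p·q·π₁(A,X) + p·(1-q)·π₁(A,Y) + (1-p)·q·π₁(B,X) + (1-p)·(1-q)·π₁(B,Y)
= 0.5·0.25·5 + 0.5·0.75·7 + 0.5·0.25·5 + 0.5·0.75·6
= 6.125

E[P2] = 2.125 (similar calculation)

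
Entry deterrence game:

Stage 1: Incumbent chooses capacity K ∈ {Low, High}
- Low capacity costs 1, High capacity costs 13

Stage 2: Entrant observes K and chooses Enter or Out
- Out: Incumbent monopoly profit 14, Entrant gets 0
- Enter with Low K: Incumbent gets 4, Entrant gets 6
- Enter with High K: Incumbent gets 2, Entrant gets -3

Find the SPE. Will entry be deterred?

SPE: (Low, Enter|Low, Out|High); Entry not deterred. Incumbent net profit = 3, Entrant gets 6

Work:
After Low K: Entrant enters (6 > 0)
After High K: Entrant stays out (-3 < 0)
Incumbent: Low → 4−1=3, High → 14−13=1
Incumbent chooses Low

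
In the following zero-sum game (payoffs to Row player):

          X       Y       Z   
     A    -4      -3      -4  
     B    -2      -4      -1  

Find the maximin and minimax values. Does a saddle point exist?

Maximin = -4, Minimax = -3, Saddle: False

Work:
Row minimums: [-4, -4] → maximin = -4
Column maximums: [-2, -3, -1] → minimax = -3
No saddle point (maximin ≠ minimax). Mixed strategy needed.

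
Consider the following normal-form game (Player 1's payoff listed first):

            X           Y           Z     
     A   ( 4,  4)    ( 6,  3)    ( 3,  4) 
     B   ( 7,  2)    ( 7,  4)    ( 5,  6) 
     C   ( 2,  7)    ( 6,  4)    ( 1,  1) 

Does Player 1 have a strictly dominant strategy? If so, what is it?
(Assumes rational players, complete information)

Yes, Player 1's strictly dominant strategy is B

Work:
A strategy strictly dominates another if it gives a strictly higher payoff against every opponent action. Compare each pair of P1's strategies column-by-column:
  A vs B: [4 vs 7, 6 vs 7, 3 vs 5] → A does not strictly dominate B (column X: 4 ≤ 7)
  A vs C: [4 vs 2, 6 vs 6, 3 vs 1] → A does not strictly dominate C (column Y: 6 ≤ 6)
  B vs A: [7 vs 4, 7 vs 6, 5 vs 3] → B strictly dominates A
  B vs C: [7 vs 2, 7 vs 6, 5 vs 1] → B strictly dominates C
  C vs A: [2 vs 4, 6 vs 6, 1 vs 3] → C does not strictly dominate A (column X: 2 ≤ 4)
  C vs B: [2 vs 7, 6 vs 7, 1 vs 5] → C does not strictly dominate B (column X: 2 ≤ 7)
B strictly dominates every other strategy → strictly dominant.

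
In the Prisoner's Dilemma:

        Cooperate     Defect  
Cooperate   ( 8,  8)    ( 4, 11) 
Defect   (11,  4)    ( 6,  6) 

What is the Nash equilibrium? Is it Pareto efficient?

(Defect, Defect) is NE; not Pareto efficient

Work:
Defect dominates Cooperate for both players:
If P2 cooperates: Defect (11) > Cooperate (8)
If P2 defects: Defect (6) > Cooperate (4)
NE: (Defect, Defect) with payoff (6, 6)
But (Cooperate, Cooperate) = (8, 8) Pareto dominates (6, 6)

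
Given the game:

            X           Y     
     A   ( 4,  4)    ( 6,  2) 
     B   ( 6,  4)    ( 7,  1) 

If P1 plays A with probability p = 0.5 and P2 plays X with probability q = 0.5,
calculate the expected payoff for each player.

E[P1] = 5.75, E[P2] = 2.75

Work:
E[P1] = p·q·π₁(A,X) + p·(1-q)·π₁(A,Y) + (1-p)·q·π₁(B,X) + (1-p)·(1-q)·π₁(B,Y)
= 0.5·0.5·4 + 0.5·0.5·6 + 0.5·0.5·6 + 0.5·0.5·7
= 5.75

E[P2] = 2.75 (similar calculation)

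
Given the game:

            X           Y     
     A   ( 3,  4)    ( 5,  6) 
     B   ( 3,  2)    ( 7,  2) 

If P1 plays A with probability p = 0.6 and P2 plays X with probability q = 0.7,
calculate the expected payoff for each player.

E[P1] = 3.84, E[P2] = 3.56

Work:
E[P1] = p·q·π₁(A,X) + p·(1-q)·π₁(A,Y) + (1-p)·q·π₁(B,X) + (1-p)·(1-q)·π₁(B,Y)
= 0.6·0.7·3 + 0.6·0.3·5 + 0.4·0.7·3 + 0.4·0.3·7
= 3.84

E[P2] = 3.56 (similar calculation)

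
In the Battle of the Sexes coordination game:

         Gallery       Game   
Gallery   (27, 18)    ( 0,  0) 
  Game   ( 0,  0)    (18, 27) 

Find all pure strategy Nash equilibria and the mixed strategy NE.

Pure NE: (Gallery, Gallery) and (Game, Game); Mixed NE: p = 0.6, q = 0.4

Work:
Check pure NE:
(Gallery, Gallery): (27, 18) - no unilateral deviation beneficial
(Game, Game): (18, 27) - no unilateral deviation beneficial
Mixed NE: P1 plays Gallery with p = 0.6, P2 plays Gallery with q = 0.4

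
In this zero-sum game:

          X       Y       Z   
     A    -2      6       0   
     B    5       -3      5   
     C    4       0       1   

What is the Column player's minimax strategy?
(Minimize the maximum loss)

Column should play X or Z (all achieve the minimum), value = 5

Work:
Column player minimizes Row's maximum payoff:
Column X: max payoff to Row = 5
Column Y: max payoff to Row = 6
Column Z: max payoff to Row = 5
Minimum is 5, achieved by columns X, Z (tied).
Each of X or Z is a minimax strategy.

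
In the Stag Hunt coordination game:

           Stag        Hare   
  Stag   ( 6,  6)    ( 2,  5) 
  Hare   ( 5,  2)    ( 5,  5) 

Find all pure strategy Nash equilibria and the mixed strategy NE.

Pure NE: (Stag, Stag) and (Hare, Hare); Mixed NE: p = 0.75, q = 0.75

Work:
Check pure NE:
(Stag, Stag): (6, 6) - no unilateral deviation beneficial
(Hare, Hare): (5, 5) - no unilateral deviation beneficial
Mixed NE: P1 plays Stag with p = 0.75, P2 plays Stag with q = 0.75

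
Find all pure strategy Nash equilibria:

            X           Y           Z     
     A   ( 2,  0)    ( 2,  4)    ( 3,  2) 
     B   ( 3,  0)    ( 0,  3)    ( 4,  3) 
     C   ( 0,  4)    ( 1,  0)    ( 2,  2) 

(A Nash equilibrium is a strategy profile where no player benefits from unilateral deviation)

Nash equilibrium: (A, Y), (B, Z)

Work:
Best responses:
  P1 vs X: payoffs [2, 3, 0] → best response B (payoff 3)
  P1 vs Y: payoffs [2, 0, 1] → best response A (payoff 2)
  P1 vs Z: payoffs [3, 4, 2] → best response B (payoff 4)
  P2 vs A: payoffs [0, 4, 2] → best response Y (payoff 4)
  P2 vs B: payoffs [0, 3, 3] → best response Y/Z (payoff 3)
  P2 vs C: payoffs [4, 0, 2] → best response X (payoff 4)
Mutual best responses: (A,Y), (B,Z) → Nash equilibria.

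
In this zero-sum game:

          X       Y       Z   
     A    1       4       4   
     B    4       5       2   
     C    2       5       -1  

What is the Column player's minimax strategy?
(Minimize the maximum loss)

Column should play X or Z (all achieve the minimum), value = 4

Work:
Column player minimizes Row's maximum payoff:
Column X: max payoff to Row = 4
Column Y: max payoff to Row = 5
Column Z: max payoff to Row = 4
Minimum is 4, achieved by columns X, Z (tied).
Each of X or Z is a minimax strategy.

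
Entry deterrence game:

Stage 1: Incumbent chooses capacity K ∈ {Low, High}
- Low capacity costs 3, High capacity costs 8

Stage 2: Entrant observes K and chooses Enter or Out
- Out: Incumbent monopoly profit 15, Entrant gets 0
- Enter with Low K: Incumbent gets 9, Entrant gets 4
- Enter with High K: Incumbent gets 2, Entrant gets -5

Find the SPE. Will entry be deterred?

SPE: (High, Enter|Low, Out|High); Entry deterred. Incumbent net profit = 7

Work:
After Low K: Entrant enters (4 > 0)
After High K: Entrant stays out (-5 < 0)
Incumbent: Low → 9−3=6, High → 15−8=7
Incumbent chooses High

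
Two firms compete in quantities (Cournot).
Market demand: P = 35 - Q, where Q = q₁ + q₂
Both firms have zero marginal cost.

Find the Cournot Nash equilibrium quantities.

q₁* = q₂* = 11.67; P* = 11.67

Work:
Profit: π_i = P·q_i = (a - q_i - q_j)·q_i
FOC: ∂π_i/∂q_i = a - 2q_i - q_j = 0
Reaction function: q_i = (35 - q_j)/2
Symmetry: q* = 35/3 = 11.67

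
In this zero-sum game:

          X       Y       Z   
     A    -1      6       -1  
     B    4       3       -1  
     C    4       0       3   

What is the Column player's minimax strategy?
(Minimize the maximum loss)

Column should play Z, value = 3

Work:
Column player minimizes Row's maximum payoff:
Column X: max payoff to Row = 4
Column Y: max payoff to Row = 6
Column Z: max payoff to Row = 3
Minimum is 3, achieved by column Z.
Minimax strategy: Z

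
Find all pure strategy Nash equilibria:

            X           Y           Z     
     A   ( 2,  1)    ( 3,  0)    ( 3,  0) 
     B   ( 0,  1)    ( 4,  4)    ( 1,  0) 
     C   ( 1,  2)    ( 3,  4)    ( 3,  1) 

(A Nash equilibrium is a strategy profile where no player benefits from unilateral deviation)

Nash equilibrium: (A, X), (B, Y)

Work:
Best responses:
  P1 vs X: payoffs [2, 0, 1] → best response A (payoff 2)
  P1 vs Y: payoffs [3, 4, 3] → best response B (payoff 4)
  P1 vs Z: payoffs [3, 1, 3] → best response A/C (payoff 3)
  P2 vs A: payoffs [1, 0, 0] → best response X (payoff 1)
  P2 vs B: payoffs [1, 4, 0] → best response Y (payoff 4)
  P2 vs C: payoffs [2, 4, 1] → best response Y (payoff 4)
Mutual best responses: (A,X), (B,Y) → Nash equilibria.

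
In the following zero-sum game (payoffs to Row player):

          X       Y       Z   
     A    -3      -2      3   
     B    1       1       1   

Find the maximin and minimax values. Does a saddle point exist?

Maximin = 1, Minimax = 1, Saddle: True

Work:
Row minimums: [-3, 1] → maximin = 1
Column maximums: [1, 1, 3] → minimax = 1
Saddle point exists! Game value = 1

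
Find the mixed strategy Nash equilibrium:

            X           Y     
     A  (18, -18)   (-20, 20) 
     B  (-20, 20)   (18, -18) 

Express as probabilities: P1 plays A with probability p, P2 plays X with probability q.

p = 0.5, q = 0.5

Work:
Find probabilities that make opponent indifferent:
P2 chooses q to make P1 indifferent between A and B
P1 chooses p to make P2 indifferent between X and Y
Mixed NE: P1 plays (A: 0.5, B: 0.5), P2 plays (X: 0.5, Y: 0.5)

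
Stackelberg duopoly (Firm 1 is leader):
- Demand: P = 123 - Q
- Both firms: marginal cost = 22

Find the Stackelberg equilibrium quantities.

q₁* (leader) = 50.5, q₂* (follower) = 25.25

Work:
Follower's reaction: q₂ = (a - c - q₁)/2
Leader substitutes: π₁ = q₁·(a - q₁ - (a-c-q₁)/2 - c)
FOC: q₁* = (123 - 22)/2 = 50.50
Then: q₂* = (123 - 22 - 50.5)/2 = 25.25
Leader has first-mover advantage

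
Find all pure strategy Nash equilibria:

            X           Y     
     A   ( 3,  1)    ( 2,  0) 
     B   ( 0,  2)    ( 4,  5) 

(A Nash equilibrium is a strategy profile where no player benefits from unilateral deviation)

Nash equilibrium: (A, X), (B, Y)

Work:
Best responses:
  P1 vs X: payoffs [3, 0] → best response A (payoff 3)
  P1 vs Y: payoffs [2, 4] → best response B (payoff 4)
  P2 vs A: payoffs [1, 0] → best response X (payoff 1)
  P2 vs B: payoffs [2, 5] → best response Y (payoff 5)
Mutual best responses: (A,X), (B,Y) → Nash equilibria.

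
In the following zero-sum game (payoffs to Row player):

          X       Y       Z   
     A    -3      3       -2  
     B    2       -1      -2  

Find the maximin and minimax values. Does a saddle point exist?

Maximin = -2, Minimax = -2, Saddle: True

Work:
Row minimums: [-3, -2] → maximin = -2
Column maximums: [2, 3, -2] → minimax = -2
Saddle point exists! Game value = -2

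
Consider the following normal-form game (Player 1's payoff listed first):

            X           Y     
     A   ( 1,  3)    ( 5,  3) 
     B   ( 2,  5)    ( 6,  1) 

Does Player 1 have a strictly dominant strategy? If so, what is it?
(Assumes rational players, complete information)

Yes, Player 1's strictly dominant strategy is B

Work:
A strategy strictly dominates another if it gives a strictly higher payoff against every opponent action. Compare each pair of P1's strategies column-by-column:
  A vs B: [1 vs 2, 5 vs 6] → A does not strictly dominate B (column X: 1 ≤ 2)
  B vs A: [2 vs 1, 6 vs 5] → B strictly dominates A
B strictly dominates every other strategy → strictly dominant.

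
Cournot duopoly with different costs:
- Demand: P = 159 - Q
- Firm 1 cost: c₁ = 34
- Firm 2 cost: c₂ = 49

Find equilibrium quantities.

q₁* = 46.67, q₂* = 31.67

Work:
Reaction: q₁ = (159 - 34 - q₂)/2
Reaction: q₂ = (159 - 49 - q₁)/2
Solve simultaneously:
q₁* = (159 - 2×34 + 49)/3 = 46.67
q₂* = (159 - 2×49 + 34)/3 = 31.67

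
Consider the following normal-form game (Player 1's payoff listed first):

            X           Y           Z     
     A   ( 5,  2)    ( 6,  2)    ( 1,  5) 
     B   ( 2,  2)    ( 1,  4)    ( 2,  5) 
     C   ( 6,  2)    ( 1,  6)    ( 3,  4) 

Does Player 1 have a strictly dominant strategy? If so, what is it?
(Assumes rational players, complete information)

No strictly dominant strategy exists for Player 1

Work:
A strategy strictly dominates another if it gives a strictly higher payoff against every opponent action. Compare each pair of P1's strategies column-by-column:
  A vs B: [5 vs 2, 6 vs 1, 1 vs 2] → A does not strictly dominate B (column Z: 1 ≤ 2)
  A vs C: [5 vs 6, 6 vs 1, 1 vs 3] → A does not strictly dominate C (column X: 5 ≤ 6)
  B vs A: [2 vs 5, 1 vs 6, 2 vs 1] → B does not strictly dominate A (column X: 2 ≤ 5)
  B vs C: [2 vs 6, 1 vs 1, 2 vs 3] → B does not strictly dominate C (column X: 2 ≤ 6)
  C vs A: [6 vs 5, 1 vs 6, 3 vs 1] → C does not strictly dominate A (column Y: 1 ≤ 6)
  C vs B: [6 vs 2, 1 vs 1, 3 vs 2] → C does not strictly dominate B (column Y: 1 ≤ 1)
No single strategy strictly dominates all others → no strictly dominant strategy.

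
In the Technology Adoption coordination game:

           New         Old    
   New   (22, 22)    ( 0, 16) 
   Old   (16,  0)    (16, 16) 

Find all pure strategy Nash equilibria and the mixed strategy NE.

Pure NE: (New, New) and (Old, Old); Mixed NE: p = 0.7273, q = 0.7273

Work:
Check pure NE:
(New, New): (22, 22) - no unilateral deviation beneficial
(Old, Old): (16, 16) - no unilateral deviation beneficial
Mixed NE: P1 plays New with p = 0.7273, P2 plays New with q = 0.7273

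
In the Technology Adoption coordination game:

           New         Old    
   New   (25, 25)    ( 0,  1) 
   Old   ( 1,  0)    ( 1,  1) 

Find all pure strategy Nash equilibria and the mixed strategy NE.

Pure NE: (New, New) and (Old, Old); Mixed NE: p = 0.04, q = 0.04

Work:
Check pure NE:
(New, New): (25, 25) - no unilateral deviation beneficial
(Old, Old): (1, 1) - no unilateral deviation beneficial
Mixed NE: P1 plays New with p = 0.04, P2 plays New with q = 0.04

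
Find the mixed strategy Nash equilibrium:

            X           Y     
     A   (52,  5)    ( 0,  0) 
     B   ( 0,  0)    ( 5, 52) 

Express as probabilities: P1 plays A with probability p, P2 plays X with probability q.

p = 0.9123, q = 0.0877

Work:
Find probabilities that make opponent indifferent:
P2 chooses q to make P1 indifferent between A and B
P1 chooses p to make P2 indifferent between X and Y
Mixed NE: P1 plays (A: 0.9123, B: 0.0877), P2 plays (X: 0.0877, Y: 0.9123)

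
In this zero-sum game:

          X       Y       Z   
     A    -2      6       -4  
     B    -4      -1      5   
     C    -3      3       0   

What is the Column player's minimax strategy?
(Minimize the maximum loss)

Column should play X, value = -2

Work:
Column player minimizes Row's maximum payoff:
Column X: max payoff to Row = -2
Column Y: max payoff to Row = 6
Column Z: max payoff to Row = 5
Minimum is -2, achieved by column X.
Minimax strategy: X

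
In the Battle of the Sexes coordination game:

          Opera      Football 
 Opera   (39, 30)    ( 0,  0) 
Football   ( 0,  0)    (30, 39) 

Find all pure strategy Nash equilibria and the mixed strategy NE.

Pure NE: (Opera, Opera) and (Football, Football); Mixed NE: p = 0.5652, q = 0.4348

Work:
Check pure NE:
(Opera, Opera): (39, 30) - no unilateral deviation beneficial
(Football, Football): (30, 39) - no unilateral deviation beneficial
Mixed NE: P1 plays Opera with p = 0.5652, P2 plays Opera with q = 0.4348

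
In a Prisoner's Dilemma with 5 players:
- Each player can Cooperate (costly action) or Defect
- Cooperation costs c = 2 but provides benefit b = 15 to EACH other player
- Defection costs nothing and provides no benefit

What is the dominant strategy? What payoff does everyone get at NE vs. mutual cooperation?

Dominant: Defect; NE payoff = 0; Coop payoff = 58

Work:
Defect dominates (saves cost c = 2, benefit to others is external)
NE: All defect → everyone gets 0
If all cooperate: each receives (4)×15 - 2 = 58
Social dilemma: 58 > 0 but NE gives 0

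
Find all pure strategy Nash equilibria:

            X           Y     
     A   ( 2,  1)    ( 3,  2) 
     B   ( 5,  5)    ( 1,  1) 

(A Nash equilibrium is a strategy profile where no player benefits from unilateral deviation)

Nash equilibrium: (A, Y), (B, X)

Work:
Best responses:
  P1 vs X: payoffs [2, 5] → best response B (payoff 5)
  P1 vs Y: payoffs [3, 1] → best response A (payoff 3)
  P2 vs A: payoffs [1, 2] → best response Y (payoff 2)
  P2 vs B: payoffs [5, 1] → best response X (payoff 5)
Mutual best responses: (A,Y), (B,X) → Nash equilibria.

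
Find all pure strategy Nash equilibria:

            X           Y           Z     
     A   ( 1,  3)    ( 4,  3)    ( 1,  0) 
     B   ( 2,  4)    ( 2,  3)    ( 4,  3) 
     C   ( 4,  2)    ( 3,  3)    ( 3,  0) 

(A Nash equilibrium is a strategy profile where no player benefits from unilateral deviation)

Nash equilibrium: (A, Y)

Work:
Best responses:
  P1 vs X: payoffs [1, 2, 4] → best response C (payoff 4)
  P1 vs Y: payoffs [4, 2, 3] → best response A (payoff 4)
  P1 vs Z: payoffs [1, 4, 3] → best response B (payoff 4)
  P2 vs A: payoffs [3, 3, 0] → best response X/Y (payoff 3)
  P2 vs B: payoffs [4, 3, 3] → best response X (payoff 4)
  P2 vs C: payoffs [2, 3, 0] → best response Y (payoff 3)
Mutual best responses: (A,Y) → Nash equilibria.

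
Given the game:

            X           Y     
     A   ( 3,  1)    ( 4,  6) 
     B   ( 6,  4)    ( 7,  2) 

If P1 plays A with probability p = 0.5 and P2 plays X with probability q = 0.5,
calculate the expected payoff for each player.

E[P1] = 5.0, E[P2] = 3.25

Work:
E[P1] = p·q·π₁(A,X) + p·(1-q)·π₁(A,Y) + (1-p)·q·π₁(B,X) + (1-p)·(1-q)·π₁(B,Y)
= 0.5·0.5·3 + 0.5·0.5·4 + 0.5·0.5·6 + 0.5·0.5·7
= 5.0

E[P2] = 3.25 (similar calculation)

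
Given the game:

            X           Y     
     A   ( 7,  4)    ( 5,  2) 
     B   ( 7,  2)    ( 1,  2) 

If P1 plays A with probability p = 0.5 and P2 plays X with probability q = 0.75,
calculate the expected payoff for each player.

E[P1] = 6.0, E[P2] = 2.75

Work:
E[P1] = p·q·π₁(A,X) + p·(1-q)·π₁(A,Y) + (1-p)·q·π₁(B,X) + (1-p)·(1-q)·π₁(B,Y)
= 0.5·0.75·7 + 0.5·0.25·5 + 0.5·0.75·7 + 0.5·0.25·1
= 6.0

E[P2] = 2.75 (similar calculation)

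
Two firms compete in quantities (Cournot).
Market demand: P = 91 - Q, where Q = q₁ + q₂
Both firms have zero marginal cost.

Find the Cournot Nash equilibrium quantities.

q₁* = q₂* = 30.33; P* = 30.33

Work:
Profit: π_i = P·q_i = (a - q_i - q_j)·q_i
FOC: ∂π_i/∂q_i = a - 2q_i - q_j = 0
Reaction function: q_i = (91 - q_j)/2
Symmetry: q* = 91/3 = 30.33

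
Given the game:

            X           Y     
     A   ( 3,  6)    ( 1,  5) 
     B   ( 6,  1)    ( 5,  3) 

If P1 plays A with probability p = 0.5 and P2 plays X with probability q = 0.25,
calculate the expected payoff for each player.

E[P1] = 3.375, E[P2] = 3.875

Work:
E[P1] = p·q·π₁(A,X) + p·(1-q)·π₁(A,Y) + (1-p)·q·π₁(B,X) + (1-p)·(1-q)·π₁(B,Y)
= 0.5·0.25·3 + 0.5·0.75·1 + 0.5·0.25·6 + 0.5·0.75·5
= 3.375

E[P2] = 3.875 (similar calculation)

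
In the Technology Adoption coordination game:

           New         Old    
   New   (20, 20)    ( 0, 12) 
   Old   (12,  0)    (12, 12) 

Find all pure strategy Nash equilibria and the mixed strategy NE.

Pure NE: (New, New) and (Old, Old); Mixed NE: p = 0.6, q = 0.6

Work:
Check pure NE:
(New, New): (20, 20) - no unilateral deviation beneficial
(Old, Old): (12, 12) - no unilateral deviation beneficial
Mixed NE: P1 plays New with p = 0.6, P2 plays New with q = 0.6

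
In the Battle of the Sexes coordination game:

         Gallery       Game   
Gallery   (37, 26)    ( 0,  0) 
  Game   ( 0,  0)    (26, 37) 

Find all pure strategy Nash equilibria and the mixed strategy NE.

Pure NE: (Gallery, Gallery) and (Game, Game); Mixed NE: p = 0.5873, q = 0.4127

Work:
Check pure NE:
(Gallery, Gallery): (37, 26) - no unilateral deviation beneficial
(Game, Game): (26, 37) - no unilateral deviation beneficial
Mixed NE: P1 plays Gallery with p = 0.5873, P2 plays Gallery with q = 0.4127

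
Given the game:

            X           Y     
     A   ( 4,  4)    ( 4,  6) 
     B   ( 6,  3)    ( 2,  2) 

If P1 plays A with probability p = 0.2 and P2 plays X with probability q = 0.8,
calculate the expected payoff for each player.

E[P1] = 4.96, E[P2] = 3.12

Work:
E[P1] = p·q·π₁(A,X) + p·(1-q)·π₁(A,Y) + (1-p)·q·π₁(B,X) + (1-p)·(1-q)·π₁(B,Y)
= 0.2·0.8·4 + 0.2·0.2·4 + 0.8·0.8·6 + 0.8·0.2·2
= 4.96

E[P2] = 3.12 (similar calculation)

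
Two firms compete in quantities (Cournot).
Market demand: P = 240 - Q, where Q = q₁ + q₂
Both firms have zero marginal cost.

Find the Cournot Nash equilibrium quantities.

q₁* = q₂* = 80.0; P* = 80.0

Work:
Profit: π_i = P·q_i = (a - q_i - q_j)·q_i
FOC: ∂π_i/∂q_i = a - 2q_i - q_j = 0
Reaction function: q_i = (240 - q_j)/2
Symmetry: q* = 240/3 = 80.0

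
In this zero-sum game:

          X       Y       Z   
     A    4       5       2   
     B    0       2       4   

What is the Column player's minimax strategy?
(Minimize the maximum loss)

Column should play X or Z (all achieve the minimum), value = 4

Work:
Column player minimizes Row's maximum payoff:
Column X: max payoff to Row = 4
Column Y: max payoff to Row = 5
Column Z: max payoff to Row = 4
Minimum is 4, achieved by columns X, Z (tied).
Each of X or Z is a minimax strategy.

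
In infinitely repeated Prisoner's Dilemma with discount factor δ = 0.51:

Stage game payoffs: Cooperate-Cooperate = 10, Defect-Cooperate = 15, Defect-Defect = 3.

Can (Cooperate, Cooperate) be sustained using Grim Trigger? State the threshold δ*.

δ* = 0.4167; since δ = 0.51 ≥ 0.4167, cooperation can be sustained

Work:
For Grim Trigger:
Cooperate forever: 10/(1-δ)
Defect then punished: 15 + 3·δ/(1-δ)
Need: 10/(1-δ) ≥ 15 + 3·δ/(1-δ)
Solving: δ ≥ (T-R)/(T-P) = (15-10)/(15-3) = 0.4167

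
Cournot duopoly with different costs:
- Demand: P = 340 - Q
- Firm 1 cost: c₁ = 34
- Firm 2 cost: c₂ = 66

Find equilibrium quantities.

q₁* = 112.67, q₂* = 80.67

Work:
Reaction: q₁ = (340 - 34 - q₂)/2
Reaction: q₂ = (340 - 66 - q₁)/2
Solve simultaneously:
q₁* = (340 - 2×34 + 66)/3 = 112.67
q₂* = (340 - 2×66 + 34)/3 = 80.67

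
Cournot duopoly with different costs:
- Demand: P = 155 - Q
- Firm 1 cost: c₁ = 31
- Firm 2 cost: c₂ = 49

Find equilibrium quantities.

q₁* = 47.33, q₂* = 29.33

Work:
Reaction: q₁ = (155 - 31 - q₂)/2
Reaction: q₂ = (155 - 49 - q₁)/2
Solve simultaneously:
q₁* = (155 - 2×31 + 49)/3 = 47.33
q₂* = (155 - 2×49 + 31)/3 = 29.33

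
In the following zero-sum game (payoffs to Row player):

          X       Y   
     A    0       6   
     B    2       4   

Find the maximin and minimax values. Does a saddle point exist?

Maximin = 2, Minimax = 2, Saddle: True

Work:
Row minimums: [0, 2] → maximin = 2
Column maximums: [2, 6] → minimax = 2
Saddle point exists! Game value = 2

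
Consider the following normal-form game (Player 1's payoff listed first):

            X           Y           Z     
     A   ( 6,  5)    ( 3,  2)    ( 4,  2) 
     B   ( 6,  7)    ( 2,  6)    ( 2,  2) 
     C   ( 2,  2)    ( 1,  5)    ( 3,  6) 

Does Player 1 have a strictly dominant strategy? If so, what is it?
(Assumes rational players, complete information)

No strictly dominant strategy exists for Player 1

Work:
A strategy strictly dominates another if it gives a strictly higher payoff against every opponent action. Compare each pair of P1's strategies column-by-column:
  A vs B: [6 vs 6, 3 vs 2, 4 vs 2] → A does not strictly dominate B (column X: 6 ≤ 6)
  A vs C: [6 vs 2, 3 vs 1, 4 vs 3] → A strictly dominates C
  B vs A: [6 vs 6, 2 vs 3, 2 vs 4] → B does not strictly dominate A (column X: 6 ≤ 6)
  B vs C: [6 vs 2, 2 vs 1, 2 vs 3] → B does not strictly dominate C (column Z: 2 ≤ 3)
  C vs A: [2 vs 6, 1 vs 3, 3 vs 4] → C does not strictly dominate A (column X: 2 ≤ 6)
  C vs B: [2 vs 6, 1 vs 2, 3 vs 2] → C does not strictly dominate B (column X: 2 ≤ 6)
No single strategy strictly dominates all others → no strictly dominant strategy.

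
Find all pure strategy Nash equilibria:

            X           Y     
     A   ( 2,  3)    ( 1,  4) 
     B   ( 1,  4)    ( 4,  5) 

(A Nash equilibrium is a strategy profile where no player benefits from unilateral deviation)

Nash equilibrium: (B, Y)

Work:
Best responses:
  P1 vs X: payoffs [2, 1] → best response A (payoff 2)
  P1 vs Y: payoffs [1, 4] → best response B (payoff 4)
  P2 vs A: payoffs [3, 4] → best response Y (payoff 4)
  P2 vs B: payoffs [4, 5] → best response Y (payoff 5)
Mutual best responses: (B,Y) → Nash equilibria.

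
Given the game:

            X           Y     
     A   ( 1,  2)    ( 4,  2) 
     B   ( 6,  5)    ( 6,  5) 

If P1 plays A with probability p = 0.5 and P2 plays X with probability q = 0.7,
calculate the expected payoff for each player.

E[P1] = 3.95, E[P2] = 3.5

Work:
E[P1] = p·q·π₁(A,X) + p·(1-q)·π₁(A,Y) + (1-p)·q·π₁(B,X) + (1-p)·(1-q)·π₁(B,Y)
= 0.5·0.7·1 + 0.5·0.3·4 + 0.5·0.7·6 + 0.5·0.3·6
= 3.95

E[P2] = 3.5 (similar calculation)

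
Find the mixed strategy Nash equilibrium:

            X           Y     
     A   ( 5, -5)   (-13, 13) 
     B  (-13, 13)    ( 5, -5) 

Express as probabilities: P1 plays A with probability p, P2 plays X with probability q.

p = 0.5, q = 0.5

Work:
Find probabilities that make opponent indifferent:
P2 chooses q to make P1 indifferent between A and B
P1 chooses p to make P2 indifferent between X and Y
Mixed NE: P1 plays (A: 0.5, B: 0.5), P2 plays (X: 0.5, Y: 0.5)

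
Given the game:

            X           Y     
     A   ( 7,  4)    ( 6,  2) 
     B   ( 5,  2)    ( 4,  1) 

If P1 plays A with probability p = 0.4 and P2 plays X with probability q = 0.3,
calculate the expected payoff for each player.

E[P1] = 5.1, E[P2] = 1.82

Work:
E[P1] = p·q·π₁(A,X) + p·(1-q)·π₁(A,Y) + (1-p)·q·π₁(B,X) + (1-p)·(1-q)·π₁(B,Y)
= 0.4·0.3·7 + 0.4·0.7·6 + 0.6·0.3·5 + 0.6·0.7·4
= 5.1

E[P2] = 1.82 (similar calculation)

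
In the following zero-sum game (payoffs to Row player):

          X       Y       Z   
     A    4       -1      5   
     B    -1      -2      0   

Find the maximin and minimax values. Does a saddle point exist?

Maximin = -1, Minimax = -1, Saddle: True

Work:
Row minimums: [-1, -2] → maximin = -1
Column maximums: [4, -1, 5] → minimax = -1
Saddle point exists! Game value = -1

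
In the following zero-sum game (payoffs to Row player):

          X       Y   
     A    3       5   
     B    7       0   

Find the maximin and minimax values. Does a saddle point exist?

Maximin = 3, Minimax = 5, Saddle: False

Work:
Row minimums: [3, 0] → maximin = 3
Column maximums: [7, 5] → minimax = 5
No saddle point (maximin ≠ minimax). Mixed strategy needed.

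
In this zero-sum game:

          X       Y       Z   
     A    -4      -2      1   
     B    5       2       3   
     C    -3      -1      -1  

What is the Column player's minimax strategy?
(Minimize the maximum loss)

Column should play Y, value = 2

Work:
Column player minimizes Row's maximum payoff:
Column X: max payoff to Row = 5
Column Y: max payoff to Row = 2
Column Z: max payoff to Row = 3
Minimum is 2, achieved by column Y.
Minimax strategy: Y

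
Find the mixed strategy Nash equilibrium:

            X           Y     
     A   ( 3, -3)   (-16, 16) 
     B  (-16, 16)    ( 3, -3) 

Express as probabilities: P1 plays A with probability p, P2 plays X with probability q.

p = 0.5, q = 0.5

Work:
Find probabilities that make opponent indifferent:
P2 chooses q to make P1 indifferent between A and B
P1 chooses p to make P2 indifferent between X and Y
Mixed NE: P1 plays (A: 0.5, B: 0.5), P2 plays (X: 0.5, Y: 0.5)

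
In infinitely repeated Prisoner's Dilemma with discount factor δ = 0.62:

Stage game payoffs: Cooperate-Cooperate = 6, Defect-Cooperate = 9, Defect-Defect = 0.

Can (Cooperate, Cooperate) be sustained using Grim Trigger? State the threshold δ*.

δ* = 0.3333; since δ = 0.62 ≥ 0.3333, cooperation can be sustained

Work:
For Grim Trigger:
Cooperate forever: 6/(1-δ)
Defect then punished: 9 + 0·δ/(1-δ)
Need: 6/(1-δ) ≥ 9 + 0·δ/(1-δ)
Solving: δ ≥ (T-R)/(T-P) = (9-6)/(9-0) = 0.3333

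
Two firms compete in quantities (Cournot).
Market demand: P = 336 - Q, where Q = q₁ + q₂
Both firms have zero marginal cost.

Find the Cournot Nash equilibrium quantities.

q₁* = q₂* = 112.0; P* = 112.0

Work:
Profit: π_i = P·q_i = (a - q_i - q_j)·q_i
FOC: ∂π_i/∂q_i = a - 2q_i - q_j = 0
Reaction function: q_i = (336 - q_j)/2
Symmetry: q* = 336/3 = 112.0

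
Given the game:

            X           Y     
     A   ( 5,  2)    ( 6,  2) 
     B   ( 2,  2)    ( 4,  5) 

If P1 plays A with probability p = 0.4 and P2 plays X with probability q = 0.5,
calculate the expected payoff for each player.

E[P1] = 4.0, E[P2] = 2.9

Work:
E[P1] = p·q·π₁(A,X) + p·(1-q)·π₁(A,Y) + (1-p)·q·π₁(B,X) + (1-p)·(1-q)·π₁(B,Y)
= 0.4·0.5·5 + 0.4·0.5·6 + 0.6·0.5·2 + 0.6·0.5·4
= 4.0

E[P2] = 2.9 (similar calculation)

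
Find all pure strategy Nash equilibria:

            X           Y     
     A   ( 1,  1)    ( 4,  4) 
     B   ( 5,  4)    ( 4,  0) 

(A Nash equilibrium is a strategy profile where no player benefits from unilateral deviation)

Nash equilibrium: (A, Y), (B, X)

Work:
Best responses:
  P1 vs X: payoffs [1, 5] → best response B (payoff 5)
  P1 vs Y: payoffs [4, 4] → best response A/B (payoff 4)
  P2 vs A: payoffs [1, 4] → best response Y (payoff 4)
  P2 vs B: payoffs [4, 0] → best response X (payoff 4)
Mutual best responses: (A,Y), (B,X) → Nash equilibria.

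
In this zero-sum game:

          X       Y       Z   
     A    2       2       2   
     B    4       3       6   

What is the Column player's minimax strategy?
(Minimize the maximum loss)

Column should play Y, value = 3

Work:
Column player minimizes Row's maximum payoff:
Column X: max payoff to Row = 4
Column Y: max payoff to Row = 3
Column Z: max payoff to Row = 6
Minimum is 3, achieved by column Y.
Minimax strategy: Y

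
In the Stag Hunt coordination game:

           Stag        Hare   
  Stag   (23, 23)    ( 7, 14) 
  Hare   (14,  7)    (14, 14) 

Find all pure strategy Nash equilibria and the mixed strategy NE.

Pure NE: (Stag, Stag) and (Hare, Hare); Mixed NE: p = 0.4375, q = 0.4375

Work:
Check pure NE:
(Stag, Stag): (23, 23) - no unilateral deviation beneficial
(Hare, Hare): (14, 14) - no unilateral deviation beneficial
Mixed NE: P1 plays Stag with p = 0.4375, P2 plays Stag with q = 0.4375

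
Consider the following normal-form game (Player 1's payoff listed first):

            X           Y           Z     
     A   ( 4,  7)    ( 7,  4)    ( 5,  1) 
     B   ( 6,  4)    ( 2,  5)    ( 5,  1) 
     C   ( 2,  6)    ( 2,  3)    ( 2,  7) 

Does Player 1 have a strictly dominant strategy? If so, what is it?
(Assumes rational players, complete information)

No strictly dominant strategy exists for Player 1

Work:
A strategy strictly dominates another if it gives a strictly higher payoff against every opponent action. Compare each pair of P1's strategies column-by-column:
  A vs B: [4 vs 6, 7 vs 2, 5 vs 5] → A does not strictly dominate B (column X: 4 ≤ 6)
  A vs C: [4 vs 2, 7 vs 2, 5 vs 2] → A strictly dominates C
  B vs A: [6 vs 4, 2 vs 7, 5 vs 5] → B does not strictly dominate A (column Y: 2 ≤ 7)
  B vs C: [6 vs 2, 2 vs 2, 5 vs 2] → B does not strictly dominate C (column Y: 2 ≤ 2)
  C vs A: [2 vs 4, 2 vs 7, 2 vs 5] → C does not strictly dominate A (column X: 2 ≤ 4)
  C vs B: [2 vs 6, 2 vs 2, 2 vs 5] → C does not strictly dominate B (column X: 2 ≤ 6)
No single strategy strictly dominates all others → no strictly dominant strategy.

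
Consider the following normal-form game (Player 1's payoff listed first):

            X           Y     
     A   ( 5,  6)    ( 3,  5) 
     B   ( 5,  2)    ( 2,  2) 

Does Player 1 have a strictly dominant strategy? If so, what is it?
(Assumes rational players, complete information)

No strictly dominant strategy exists for Player 1

Work:
A strategy strictly dominates another if it gives a strictly higher payoff against every opponent action. Compare each pair of P1's strategies column-by-column:
  A vs B: [5 vs 5, 3 vs 2] → A does not strictly dominate B (column X: 5 ≤ 5)
  B vs A: [5 vs 5, 2 vs 3] → B does not strictly dominate A (column X: 5 ≤ 5)
No single strategy strictly dominates all others → no strictly dominant strategy.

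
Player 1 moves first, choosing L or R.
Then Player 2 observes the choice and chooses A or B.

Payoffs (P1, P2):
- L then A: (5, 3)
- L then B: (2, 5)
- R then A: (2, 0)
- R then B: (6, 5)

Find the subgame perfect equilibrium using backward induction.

P1 plays R, P2 plays B after L and B after R; Payoff (6, 5)

Work:
Backward induction:
After L: P2 chooses B → P1 gets 2
After R: P2 chooses B → P1 gets 6
P1 chooses R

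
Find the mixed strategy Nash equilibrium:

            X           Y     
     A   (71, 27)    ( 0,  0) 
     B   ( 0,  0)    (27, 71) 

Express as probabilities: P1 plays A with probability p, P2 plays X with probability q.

p = 0.7245, q = 0.2755

Work:
Find probabilities that make opponent indifferent:
P2 chooses q to make P1 indifferent between A and B
P1 chooses p to make P2 indifferent between X and Y
Mixed NE: P1 plays (A: 0.7245, B: 0.2755), P2 plays (X: 0.2755, Y: 0.7245)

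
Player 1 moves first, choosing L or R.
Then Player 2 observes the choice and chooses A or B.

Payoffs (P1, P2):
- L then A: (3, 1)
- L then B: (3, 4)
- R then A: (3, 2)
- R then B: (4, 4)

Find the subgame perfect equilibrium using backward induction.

P1 plays R, P2 plays B after L and B after R; Payoff (4, 4)

Work:
Backward induction:
After L: P2 chooses B → P1 gets 3
After R: P2 chooses B → P1 gets 4
P1 chooses R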